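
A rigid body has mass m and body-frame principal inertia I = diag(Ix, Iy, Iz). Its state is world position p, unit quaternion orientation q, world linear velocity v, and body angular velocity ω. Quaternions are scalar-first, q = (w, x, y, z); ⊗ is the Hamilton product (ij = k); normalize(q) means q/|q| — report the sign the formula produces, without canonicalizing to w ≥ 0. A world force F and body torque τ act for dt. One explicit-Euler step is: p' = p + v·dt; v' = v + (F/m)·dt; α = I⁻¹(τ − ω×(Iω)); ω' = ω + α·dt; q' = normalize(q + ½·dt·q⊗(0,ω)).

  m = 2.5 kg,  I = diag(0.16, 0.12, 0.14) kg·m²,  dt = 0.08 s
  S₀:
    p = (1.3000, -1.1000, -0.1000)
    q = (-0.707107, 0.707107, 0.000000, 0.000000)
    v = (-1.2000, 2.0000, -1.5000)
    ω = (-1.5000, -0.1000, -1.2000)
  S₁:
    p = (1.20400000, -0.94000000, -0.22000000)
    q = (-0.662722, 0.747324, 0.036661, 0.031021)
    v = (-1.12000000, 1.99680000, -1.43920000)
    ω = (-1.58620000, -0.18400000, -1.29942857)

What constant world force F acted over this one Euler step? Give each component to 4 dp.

Δv = v₁−v₀ = (0.08000000, -0.00320000, 0.06080000)
m·(v₁−v₀)/dt = (2.5000, -0.1000, 1.9000)

F = (2.5000, -0.1000, 1.9000)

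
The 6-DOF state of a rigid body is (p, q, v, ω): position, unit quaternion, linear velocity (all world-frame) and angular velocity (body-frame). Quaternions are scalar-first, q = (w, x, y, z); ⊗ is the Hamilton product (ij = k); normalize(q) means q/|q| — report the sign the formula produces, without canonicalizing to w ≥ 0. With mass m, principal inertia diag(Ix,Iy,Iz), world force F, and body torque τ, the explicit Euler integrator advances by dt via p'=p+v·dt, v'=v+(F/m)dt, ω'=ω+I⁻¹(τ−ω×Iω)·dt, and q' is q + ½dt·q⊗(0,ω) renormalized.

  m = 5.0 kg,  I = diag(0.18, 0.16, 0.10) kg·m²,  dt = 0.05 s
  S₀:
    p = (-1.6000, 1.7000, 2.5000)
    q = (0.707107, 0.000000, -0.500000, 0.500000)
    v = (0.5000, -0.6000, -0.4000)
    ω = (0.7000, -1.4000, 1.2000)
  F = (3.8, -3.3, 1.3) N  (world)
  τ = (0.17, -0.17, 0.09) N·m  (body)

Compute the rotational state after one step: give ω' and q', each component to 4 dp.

angular accel α = (0.3844, -1.4825, 0.7040)
ω + α·dt = (0.7192, -1.4741, 1.2352)
q⊗(0,ω) = (-1.3000000, 0.5949749, -0.6399498, 1.1985284)
updated quaternion q' = (0.6738, 0.0149, -0.5154, 0.5293)

ω' = (0.7192, -1.4741, 1.2352)
q' = (0.6738, 0.0149, -0.5154, 0.5293)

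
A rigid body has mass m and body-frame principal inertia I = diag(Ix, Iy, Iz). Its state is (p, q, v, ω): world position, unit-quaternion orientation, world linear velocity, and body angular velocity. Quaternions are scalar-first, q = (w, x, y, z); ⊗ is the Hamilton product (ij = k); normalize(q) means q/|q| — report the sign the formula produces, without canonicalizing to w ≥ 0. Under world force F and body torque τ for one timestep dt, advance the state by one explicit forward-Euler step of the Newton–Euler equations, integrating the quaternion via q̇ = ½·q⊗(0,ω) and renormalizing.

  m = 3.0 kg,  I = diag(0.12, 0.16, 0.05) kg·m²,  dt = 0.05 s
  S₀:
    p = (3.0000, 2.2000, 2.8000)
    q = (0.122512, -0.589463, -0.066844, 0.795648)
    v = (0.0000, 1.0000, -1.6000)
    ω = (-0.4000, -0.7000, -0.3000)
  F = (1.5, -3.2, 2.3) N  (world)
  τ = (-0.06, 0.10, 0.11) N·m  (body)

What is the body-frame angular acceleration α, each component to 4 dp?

α = (-0.3075, 0.5725, 1.9760)

precession coupling ω×(Iω) = (-0.0231, 0.0084, 0.0112)
(τ − ω×Iω)/I = (-0.3075, 0.5725, 1.9760)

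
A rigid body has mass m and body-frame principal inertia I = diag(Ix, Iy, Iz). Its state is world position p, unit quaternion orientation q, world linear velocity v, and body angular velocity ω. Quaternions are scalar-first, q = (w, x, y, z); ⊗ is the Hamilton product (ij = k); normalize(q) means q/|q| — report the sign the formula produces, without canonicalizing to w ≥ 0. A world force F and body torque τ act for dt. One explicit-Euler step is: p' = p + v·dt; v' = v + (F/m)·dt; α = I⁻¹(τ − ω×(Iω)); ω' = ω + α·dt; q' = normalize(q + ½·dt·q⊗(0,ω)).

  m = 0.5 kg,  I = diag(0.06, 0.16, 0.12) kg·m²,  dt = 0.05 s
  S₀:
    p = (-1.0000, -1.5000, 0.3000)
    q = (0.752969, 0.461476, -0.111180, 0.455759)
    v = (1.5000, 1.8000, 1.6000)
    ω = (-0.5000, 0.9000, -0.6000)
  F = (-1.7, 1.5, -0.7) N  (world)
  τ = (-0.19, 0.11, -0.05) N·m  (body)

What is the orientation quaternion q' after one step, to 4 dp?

q' = (0.7677, 0.4433, -0.0930, 0.4533)

q⊗(0,ω) = (0.6042554, -0.7199596, 0.7266782, -0.0920430)
updated quaternion q' = (0.7677, 0.4433, -0.0930, 0.4533)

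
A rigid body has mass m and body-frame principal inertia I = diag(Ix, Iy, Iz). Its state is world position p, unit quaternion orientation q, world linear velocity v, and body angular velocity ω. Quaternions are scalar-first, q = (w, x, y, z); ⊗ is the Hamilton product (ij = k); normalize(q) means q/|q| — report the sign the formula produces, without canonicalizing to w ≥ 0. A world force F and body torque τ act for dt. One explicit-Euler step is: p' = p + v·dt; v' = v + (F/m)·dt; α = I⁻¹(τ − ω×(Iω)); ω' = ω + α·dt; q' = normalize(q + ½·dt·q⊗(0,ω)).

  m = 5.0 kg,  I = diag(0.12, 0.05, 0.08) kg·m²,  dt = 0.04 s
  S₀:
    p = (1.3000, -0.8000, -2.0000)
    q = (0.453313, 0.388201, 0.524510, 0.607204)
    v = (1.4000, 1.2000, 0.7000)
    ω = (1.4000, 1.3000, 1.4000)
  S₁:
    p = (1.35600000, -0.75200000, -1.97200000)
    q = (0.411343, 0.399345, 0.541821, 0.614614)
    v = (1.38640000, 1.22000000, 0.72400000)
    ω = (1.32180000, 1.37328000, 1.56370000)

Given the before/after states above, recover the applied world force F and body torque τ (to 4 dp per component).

F = (-1.7000, 2.5000, 3.0000)
τ = (-0.1800, 0.1700, 0.2000)

velocity change Δv = (-0.01360000, 0.02000000, 0.02400000)
applied force F = (-1.7000, 2.5000, 3.0000)
rate change Δω = (-0.07820000, 0.07328000, 0.16370000)
gyro term ω₀×Iω₀ = (0.0546, 0.0784, -0.1274)
applied torque τ = (-0.1800, 0.1700, 0.2000)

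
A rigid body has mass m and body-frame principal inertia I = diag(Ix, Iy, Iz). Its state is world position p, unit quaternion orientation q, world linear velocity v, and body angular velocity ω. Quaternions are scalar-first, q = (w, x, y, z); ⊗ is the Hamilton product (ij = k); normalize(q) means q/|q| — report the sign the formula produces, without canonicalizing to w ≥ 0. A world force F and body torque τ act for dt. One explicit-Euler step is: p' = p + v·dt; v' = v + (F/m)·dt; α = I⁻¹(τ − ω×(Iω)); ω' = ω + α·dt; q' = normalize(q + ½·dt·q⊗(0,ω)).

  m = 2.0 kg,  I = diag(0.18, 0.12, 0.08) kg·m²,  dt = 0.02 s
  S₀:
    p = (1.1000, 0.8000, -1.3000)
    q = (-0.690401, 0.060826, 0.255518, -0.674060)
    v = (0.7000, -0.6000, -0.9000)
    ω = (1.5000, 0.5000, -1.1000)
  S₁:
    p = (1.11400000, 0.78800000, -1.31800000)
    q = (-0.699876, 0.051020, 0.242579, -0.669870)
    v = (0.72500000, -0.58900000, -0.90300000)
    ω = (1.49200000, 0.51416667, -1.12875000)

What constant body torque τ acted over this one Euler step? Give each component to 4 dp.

ω₁ − ω₀ = (-0.00800000, 0.01416667, -0.02875000)
precession coupling = (0.0220, -0.1650, -0.0450)
applied torque τ = (-0.0500, -0.0800, -0.1600)

τ = (-0.0500, -0.0800, -0.1600)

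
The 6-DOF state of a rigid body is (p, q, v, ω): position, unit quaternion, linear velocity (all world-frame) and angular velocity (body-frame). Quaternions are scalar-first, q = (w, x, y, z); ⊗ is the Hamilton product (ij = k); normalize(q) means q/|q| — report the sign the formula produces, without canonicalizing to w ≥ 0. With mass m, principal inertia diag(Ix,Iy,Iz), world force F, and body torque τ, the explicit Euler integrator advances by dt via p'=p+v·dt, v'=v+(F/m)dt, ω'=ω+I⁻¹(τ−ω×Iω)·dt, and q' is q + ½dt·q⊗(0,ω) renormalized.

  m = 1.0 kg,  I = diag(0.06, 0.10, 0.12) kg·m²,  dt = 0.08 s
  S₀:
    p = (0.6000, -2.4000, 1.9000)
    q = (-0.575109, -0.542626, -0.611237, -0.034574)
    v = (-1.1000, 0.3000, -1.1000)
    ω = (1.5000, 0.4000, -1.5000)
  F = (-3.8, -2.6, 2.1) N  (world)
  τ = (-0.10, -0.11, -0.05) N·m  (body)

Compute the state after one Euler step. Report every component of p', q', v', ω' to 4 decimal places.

α = I⁻¹(τ − ω×Iω) = (-1.4667, -2.4500, -0.6167)
new body rate ω' = (1.3827, 0.2040, -1.5493)
Hamilton product q⊗(0,ω) = (1.0065728, 0.0680216, -1.0958436, 1.5624686)
q' = normalize(q + ½dt·q⊗(0,ω)) = (-0.5329, -0.5379, -0.6526, 0.0278)
p + v·dt = (0.5120, -2.3760, 1.8120)
v' = v + a·dt = (-1.4040, 0.0920, -0.9320)

p' = (0.5120, -2.3760, 1.8120)
q' = (-0.5329, -0.5379, -0.6526, 0.0278)
v' = (-1.4040, 0.0920, -0.9320)
ω' = (1.3827, 0.2040, -1.5493)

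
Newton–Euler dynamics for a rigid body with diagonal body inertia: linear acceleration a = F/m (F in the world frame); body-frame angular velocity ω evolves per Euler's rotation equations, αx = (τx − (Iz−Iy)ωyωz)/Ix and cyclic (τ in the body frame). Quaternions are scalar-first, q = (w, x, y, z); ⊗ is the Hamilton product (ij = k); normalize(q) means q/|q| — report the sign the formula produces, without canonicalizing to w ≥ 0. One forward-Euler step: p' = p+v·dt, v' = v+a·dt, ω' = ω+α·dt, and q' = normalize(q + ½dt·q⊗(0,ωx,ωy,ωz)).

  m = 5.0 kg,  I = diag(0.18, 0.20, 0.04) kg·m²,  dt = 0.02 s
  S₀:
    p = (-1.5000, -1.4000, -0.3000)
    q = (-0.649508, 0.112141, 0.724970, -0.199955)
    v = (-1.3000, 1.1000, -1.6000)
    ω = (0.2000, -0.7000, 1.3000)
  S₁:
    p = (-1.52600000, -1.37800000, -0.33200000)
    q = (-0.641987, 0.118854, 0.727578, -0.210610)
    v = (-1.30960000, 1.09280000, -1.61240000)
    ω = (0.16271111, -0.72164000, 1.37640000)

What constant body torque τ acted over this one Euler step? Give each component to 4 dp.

τ = (-0.1900, -0.1800, 0.1500)

ω₁ − ω₀ = (-0.03728889, -0.02164000, 0.07640000)
precession coupling = (0.1456, 0.0364, -0.0028)
I·α + gyro = (-0.1900, -0.1800, 0.1500)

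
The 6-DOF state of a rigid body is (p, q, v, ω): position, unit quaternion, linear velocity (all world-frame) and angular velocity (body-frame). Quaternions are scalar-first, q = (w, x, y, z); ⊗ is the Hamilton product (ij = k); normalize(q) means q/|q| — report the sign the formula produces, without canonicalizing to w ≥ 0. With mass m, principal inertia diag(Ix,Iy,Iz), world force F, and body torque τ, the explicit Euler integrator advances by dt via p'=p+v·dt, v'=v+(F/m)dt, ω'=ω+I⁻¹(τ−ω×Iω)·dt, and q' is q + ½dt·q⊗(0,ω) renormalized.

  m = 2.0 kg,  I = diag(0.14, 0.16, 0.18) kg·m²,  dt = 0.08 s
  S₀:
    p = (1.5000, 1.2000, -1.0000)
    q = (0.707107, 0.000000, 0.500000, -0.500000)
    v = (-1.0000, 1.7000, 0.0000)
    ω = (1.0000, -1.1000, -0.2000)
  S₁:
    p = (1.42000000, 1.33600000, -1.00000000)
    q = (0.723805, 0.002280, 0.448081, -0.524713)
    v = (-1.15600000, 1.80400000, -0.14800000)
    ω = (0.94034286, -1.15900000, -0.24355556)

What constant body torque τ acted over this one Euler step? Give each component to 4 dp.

τ = (-0.1000, -0.1100, -0.1200)

ω₁ − ω₀ = (-0.05965714, -0.05900000, -0.04355556)
I·α + gyro = (-0.1000, -0.1100, -0.1200)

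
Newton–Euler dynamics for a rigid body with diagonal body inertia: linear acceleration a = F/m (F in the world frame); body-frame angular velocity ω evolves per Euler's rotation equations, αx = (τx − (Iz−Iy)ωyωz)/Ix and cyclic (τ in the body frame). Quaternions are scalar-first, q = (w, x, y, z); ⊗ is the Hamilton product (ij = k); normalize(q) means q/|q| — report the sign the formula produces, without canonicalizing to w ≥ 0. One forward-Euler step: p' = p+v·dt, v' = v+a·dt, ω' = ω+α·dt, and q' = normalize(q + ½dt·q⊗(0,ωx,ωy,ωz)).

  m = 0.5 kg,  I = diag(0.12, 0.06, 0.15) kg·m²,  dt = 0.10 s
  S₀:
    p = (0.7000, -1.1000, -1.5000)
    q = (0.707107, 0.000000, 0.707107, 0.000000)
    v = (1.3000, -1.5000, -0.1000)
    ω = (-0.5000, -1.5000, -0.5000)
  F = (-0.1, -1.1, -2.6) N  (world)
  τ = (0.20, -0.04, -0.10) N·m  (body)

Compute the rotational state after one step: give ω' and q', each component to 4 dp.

ω' = (-0.3896, -1.5542, -0.5367)
q' = (0.7575, -0.0352, 0.6518, 0.0000)

α = I⁻¹(τ − ω×Iω) = (1.1042, -0.5417, -0.3667)
new body rate ω' = (-0.3896, -1.5542, -0.5367)
q⊗(0,ω) = (1.0606605, -0.7071070, -1.0606605, 0.0000000)
q + ½dt·q⊗(0,ω), renormalized = (0.7575, -0.0352, 0.6518, 0.0000)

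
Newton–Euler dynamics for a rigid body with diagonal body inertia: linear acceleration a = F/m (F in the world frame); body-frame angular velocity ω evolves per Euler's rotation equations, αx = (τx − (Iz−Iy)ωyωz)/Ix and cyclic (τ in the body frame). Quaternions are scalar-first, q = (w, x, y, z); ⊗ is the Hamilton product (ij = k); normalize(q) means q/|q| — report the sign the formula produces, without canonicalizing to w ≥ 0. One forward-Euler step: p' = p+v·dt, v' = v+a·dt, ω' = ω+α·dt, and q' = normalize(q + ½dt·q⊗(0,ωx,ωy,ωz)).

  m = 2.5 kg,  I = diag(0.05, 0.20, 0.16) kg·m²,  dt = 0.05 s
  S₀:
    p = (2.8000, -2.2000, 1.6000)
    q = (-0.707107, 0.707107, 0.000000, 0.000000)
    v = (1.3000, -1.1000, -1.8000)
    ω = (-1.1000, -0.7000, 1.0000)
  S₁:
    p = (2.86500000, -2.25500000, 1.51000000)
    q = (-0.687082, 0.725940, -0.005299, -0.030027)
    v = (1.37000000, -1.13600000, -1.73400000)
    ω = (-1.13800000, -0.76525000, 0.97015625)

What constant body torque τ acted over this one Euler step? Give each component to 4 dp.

Δω = ω₁−ω₀ = (-0.03800000, -0.06525000, -0.02984375)
gyro term ω₀×Iω₀ = (0.0280, 0.1210, 0.1155)
I·α + gyro = (-0.0100, -0.1400, 0.0200)

τ = (-0.0100, -0.1400, 0.0200)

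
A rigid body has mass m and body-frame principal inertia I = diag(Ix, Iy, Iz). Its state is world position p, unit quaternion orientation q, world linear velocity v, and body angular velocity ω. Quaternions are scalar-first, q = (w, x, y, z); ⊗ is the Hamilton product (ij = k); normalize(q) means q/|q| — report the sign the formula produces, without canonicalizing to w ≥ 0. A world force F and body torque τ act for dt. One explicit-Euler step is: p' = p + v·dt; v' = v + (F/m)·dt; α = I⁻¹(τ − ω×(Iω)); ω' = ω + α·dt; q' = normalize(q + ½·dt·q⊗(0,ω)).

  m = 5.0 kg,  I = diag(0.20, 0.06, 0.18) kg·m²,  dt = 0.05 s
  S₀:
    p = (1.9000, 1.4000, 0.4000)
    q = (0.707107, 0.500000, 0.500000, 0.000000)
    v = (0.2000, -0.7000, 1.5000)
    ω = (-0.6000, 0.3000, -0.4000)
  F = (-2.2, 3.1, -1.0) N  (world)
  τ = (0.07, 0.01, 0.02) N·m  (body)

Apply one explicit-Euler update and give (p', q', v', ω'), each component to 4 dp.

p' = (1.9100, 1.3650, 0.4750)
q' = (0.7107, 0.4843, 0.5102, 0.0042)
v' = (0.1780, -0.6690, 1.4900)
ω' = (-0.5789, 0.3043, -0.4014)

precession coupling ω×(Iω) = (-0.0144, 0.0048, 0.0252)
α = I⁻¹(τ − ω×Iω) = (0.4220, 0.0867, -0.0289)
ω + α·dt = (-0.5789, 0.3043, -0.4014)
q⊗(0,ω) = (0.1500000, -0.6242642, 0.4121321, 0.1671572)
q' = normalize(q + ½dt·q⊗(0,ω)) = (0.7107, 0.4843, 0.5102, 0.0042)
a = F/m = (-0.4400, 0.6200, -0.2000)
p' = p + v·dt = (1.9100, 1.3650, 0.4750)
new velocity v' = (0.1780, -0.6690, 1.4900)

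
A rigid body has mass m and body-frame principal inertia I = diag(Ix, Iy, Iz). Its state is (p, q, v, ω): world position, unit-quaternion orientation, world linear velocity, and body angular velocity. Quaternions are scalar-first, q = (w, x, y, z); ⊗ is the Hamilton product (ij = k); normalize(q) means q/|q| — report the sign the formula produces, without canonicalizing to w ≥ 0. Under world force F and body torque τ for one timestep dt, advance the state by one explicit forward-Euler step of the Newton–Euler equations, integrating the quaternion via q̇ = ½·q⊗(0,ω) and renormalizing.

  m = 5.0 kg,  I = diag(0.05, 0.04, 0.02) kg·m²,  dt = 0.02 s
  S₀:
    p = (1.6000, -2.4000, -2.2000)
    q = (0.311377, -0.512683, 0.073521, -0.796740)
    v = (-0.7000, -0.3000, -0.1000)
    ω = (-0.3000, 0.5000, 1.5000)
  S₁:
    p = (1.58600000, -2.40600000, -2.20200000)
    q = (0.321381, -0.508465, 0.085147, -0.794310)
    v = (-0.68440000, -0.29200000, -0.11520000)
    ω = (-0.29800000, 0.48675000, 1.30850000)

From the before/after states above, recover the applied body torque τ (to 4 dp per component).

τ = (-0.0100, -0.0400, -0.1900)

Δω = ω₁−ω₀ = (0.00200000, -0.01325000, -0.19150000)
I·α + gyro = (-0.0100, -0.0400, -0.1900)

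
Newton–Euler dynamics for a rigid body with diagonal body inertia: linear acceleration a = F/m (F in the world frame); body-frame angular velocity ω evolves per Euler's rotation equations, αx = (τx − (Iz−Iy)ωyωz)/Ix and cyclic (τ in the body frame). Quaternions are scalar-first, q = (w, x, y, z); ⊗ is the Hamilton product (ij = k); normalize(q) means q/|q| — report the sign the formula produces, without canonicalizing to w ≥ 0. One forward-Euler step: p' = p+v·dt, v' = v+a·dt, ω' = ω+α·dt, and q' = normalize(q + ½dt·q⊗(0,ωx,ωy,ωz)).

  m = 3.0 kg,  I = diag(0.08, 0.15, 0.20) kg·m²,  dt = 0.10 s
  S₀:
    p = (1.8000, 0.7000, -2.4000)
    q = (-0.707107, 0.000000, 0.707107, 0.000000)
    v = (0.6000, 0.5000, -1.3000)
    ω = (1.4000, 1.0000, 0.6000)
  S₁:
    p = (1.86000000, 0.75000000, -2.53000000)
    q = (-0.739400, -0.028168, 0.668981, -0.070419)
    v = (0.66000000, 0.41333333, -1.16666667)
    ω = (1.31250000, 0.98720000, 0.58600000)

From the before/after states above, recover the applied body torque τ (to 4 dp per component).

Δω = ω₁−ω₀ = (-0.08750000, -0.01280000, -0.01400000)
τ = I·(Δω/dt) + ω₀×(Iω₀) = (-0.0400, -0.1200, 0.0700)

τ = (-0.0400, -0.1200, 0.0700)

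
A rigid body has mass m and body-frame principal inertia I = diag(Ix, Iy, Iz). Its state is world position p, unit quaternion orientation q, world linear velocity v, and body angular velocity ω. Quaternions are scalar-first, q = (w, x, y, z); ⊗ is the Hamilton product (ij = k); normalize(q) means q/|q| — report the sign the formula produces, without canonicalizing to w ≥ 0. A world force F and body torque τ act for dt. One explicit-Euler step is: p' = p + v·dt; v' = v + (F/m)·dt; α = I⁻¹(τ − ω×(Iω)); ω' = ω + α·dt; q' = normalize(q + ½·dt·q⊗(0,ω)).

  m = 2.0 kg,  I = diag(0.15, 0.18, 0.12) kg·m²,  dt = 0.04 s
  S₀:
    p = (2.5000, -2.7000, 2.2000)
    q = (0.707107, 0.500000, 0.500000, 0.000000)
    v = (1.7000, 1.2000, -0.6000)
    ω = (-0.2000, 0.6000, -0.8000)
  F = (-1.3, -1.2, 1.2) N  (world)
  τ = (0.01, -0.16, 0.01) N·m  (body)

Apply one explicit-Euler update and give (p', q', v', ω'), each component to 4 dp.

p' = (2.5680, -2.6520, 2.1760)
q' = (0.7030, 0.4891, 0.5164, -0.0033)
v' = (1.6740, 1.1760, -0.5760)
ω' = (-0.2050, 0.5634, -0.7955)

linear accel F/m = (-0.6500, -0.6000, 0.6000)
p + v·dt = (2.5680, -2.6520, 2.1760)
v + (F/m)dt = (1.6740, 1.1760, -0.5760)
precession coupling ω×(Iω) = (0.0288, 0.0048, -0.0036)
α = I⁻¹(τ − ω×Iω) = (-0.1253, -0.9156, 0.1133)
ω' = ω + α·dt = (-0.2050, 0.5634, -0.7955)
2q̇ = q⊗(0,ω) = (-0.2000000, -0.5414214, 0.8242642, -0.1656856)
q' = normalize(q + ½dt·q⊗(0,ω)) = (0.7030, 0.4891, 0.5164, -0.0033)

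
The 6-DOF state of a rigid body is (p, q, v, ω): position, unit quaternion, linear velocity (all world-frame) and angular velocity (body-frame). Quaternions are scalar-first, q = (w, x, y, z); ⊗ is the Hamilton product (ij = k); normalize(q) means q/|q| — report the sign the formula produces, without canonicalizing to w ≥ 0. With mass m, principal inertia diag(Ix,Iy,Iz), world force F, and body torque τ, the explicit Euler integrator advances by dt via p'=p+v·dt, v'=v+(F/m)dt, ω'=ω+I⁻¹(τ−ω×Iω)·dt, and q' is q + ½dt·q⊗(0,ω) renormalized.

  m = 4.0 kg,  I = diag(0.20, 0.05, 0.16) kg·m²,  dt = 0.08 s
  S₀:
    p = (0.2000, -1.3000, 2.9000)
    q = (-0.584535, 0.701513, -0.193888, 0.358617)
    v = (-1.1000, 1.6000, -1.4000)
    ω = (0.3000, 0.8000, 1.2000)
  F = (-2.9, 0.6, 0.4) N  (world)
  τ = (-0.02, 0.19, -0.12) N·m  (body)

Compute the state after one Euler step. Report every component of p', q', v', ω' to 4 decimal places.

p' = (0.1120, -1.1720, 2.7880)
q' = (-0.6029, 0.6725, -0.2415, 0.3547)
v' = (-1.1580, 1.6120, -1.3920)
ω' = (0.2498, 1.0810, 1.1580)

p + v·dt = (0.1120, -1.1720, 2.7880)
v + (F/m)dt = (-1.1580, 1.6120, -1.3920)
angular accel α = (-0.6280, 3.5120, -0.5250)
ω + α·dt = (0.2498, 1.0810, 1.1580)
q⊗(0,ω) = (-0.4856839, -0.6949197, -1.2018585, -0.0820652)
updated quaternion q' = (-0.6029, 0.6725, -0.2415, 0.3547)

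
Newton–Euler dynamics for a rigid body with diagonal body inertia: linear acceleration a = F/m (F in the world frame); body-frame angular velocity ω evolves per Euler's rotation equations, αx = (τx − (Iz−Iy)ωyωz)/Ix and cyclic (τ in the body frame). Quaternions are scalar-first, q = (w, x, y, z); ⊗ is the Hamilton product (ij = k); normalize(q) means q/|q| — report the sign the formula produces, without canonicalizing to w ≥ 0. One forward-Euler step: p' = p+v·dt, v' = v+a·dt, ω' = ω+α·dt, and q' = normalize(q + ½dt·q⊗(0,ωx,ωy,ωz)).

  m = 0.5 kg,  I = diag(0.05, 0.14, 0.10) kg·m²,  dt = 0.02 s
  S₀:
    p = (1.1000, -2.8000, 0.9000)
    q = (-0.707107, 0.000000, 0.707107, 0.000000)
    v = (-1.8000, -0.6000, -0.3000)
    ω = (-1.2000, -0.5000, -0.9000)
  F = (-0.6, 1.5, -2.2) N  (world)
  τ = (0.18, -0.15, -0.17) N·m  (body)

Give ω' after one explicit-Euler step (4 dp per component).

ω×(Iω) gyroscopic = (-0.0180, -0.0540, 0.0540)
(τ − ω×Iω)/I = (3.9600, -0.6857, -2.2400)
ω + α·dt = (-1.1208, -0.5137, -0.9448)

ω' = (-1.1208, -0.5137, -0.9448)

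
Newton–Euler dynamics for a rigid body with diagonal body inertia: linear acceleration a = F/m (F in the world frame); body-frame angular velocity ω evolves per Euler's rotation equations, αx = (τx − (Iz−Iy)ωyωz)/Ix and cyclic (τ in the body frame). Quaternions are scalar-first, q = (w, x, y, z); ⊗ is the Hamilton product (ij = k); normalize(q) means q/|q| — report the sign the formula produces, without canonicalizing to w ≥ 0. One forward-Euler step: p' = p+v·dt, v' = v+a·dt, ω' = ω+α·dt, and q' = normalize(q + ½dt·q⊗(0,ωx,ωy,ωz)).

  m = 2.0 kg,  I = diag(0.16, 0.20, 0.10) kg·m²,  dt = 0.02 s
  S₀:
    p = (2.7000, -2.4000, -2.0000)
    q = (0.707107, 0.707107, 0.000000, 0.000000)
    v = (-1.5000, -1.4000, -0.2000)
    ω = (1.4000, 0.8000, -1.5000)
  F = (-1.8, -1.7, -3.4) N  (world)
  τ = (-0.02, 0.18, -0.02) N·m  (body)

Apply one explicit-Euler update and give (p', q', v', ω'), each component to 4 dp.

p' = (2.6700, -2.4280, -2.0040)
q' = (0.6970, 0.7168, 0.0163, -0.0049)
v' = (-1.5180, -1.4170, -0.2340)
ω' = (1.3825, 0.8306, -1.5130)

a = F/m = (-0.9000, -0.8500, -1.7000)
p + v·dt = (2.6700, -2.4280, -2.0040)
v + (F/m)dt = (-1.5180, -1.4170, -0.2340)
α = I⁻¹(τ − ω×Iω) = (-0.8750, 1.5300, -0.6480)
ω' = ω + α·dt = (1.3825, 0.8306, -1.5130)
q⊗(0,ω) = (-0.9899498, 0.9899498, 1.6263461, -0.4949749)
q + ½dt·q⊗(0,ω), renormalized = (0.6970, 0.7168, 0.0163, -0.0049)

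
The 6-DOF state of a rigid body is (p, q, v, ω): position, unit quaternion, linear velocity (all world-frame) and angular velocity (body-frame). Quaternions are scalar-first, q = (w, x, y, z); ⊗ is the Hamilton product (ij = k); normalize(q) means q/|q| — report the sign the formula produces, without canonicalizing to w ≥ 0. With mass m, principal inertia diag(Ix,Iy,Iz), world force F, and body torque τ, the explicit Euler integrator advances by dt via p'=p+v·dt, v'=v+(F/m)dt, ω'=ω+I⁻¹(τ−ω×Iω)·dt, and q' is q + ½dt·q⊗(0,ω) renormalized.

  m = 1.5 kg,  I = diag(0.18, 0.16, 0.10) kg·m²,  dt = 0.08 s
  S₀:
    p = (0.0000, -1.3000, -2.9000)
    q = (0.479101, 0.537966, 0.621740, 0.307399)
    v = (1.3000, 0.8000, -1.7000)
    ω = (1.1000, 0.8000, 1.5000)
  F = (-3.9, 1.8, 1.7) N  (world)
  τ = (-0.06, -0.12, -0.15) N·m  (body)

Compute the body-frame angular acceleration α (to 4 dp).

precession coupling ω×(Iω) = (-0.0720, 0.1320, -0.0176)
α = I⁻¹(τ − ω×Iω) = (0.0667, -1.5750, -1.3240)

α = (0.0667, -1.5750, -1.3240)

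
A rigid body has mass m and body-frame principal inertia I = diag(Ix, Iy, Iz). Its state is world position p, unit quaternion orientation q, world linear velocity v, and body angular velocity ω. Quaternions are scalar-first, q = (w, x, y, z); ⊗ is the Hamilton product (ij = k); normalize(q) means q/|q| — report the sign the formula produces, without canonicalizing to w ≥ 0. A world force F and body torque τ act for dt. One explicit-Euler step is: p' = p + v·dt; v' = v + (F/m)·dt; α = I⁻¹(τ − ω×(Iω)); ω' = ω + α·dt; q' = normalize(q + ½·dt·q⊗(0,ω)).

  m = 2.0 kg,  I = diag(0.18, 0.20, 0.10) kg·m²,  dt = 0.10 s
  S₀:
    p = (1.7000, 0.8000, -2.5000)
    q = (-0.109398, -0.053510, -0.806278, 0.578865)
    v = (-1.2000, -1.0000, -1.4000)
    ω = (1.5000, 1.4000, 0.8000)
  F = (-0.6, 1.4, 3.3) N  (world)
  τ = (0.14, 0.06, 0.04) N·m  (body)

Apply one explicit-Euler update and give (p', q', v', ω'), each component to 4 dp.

a = F/m = (-0.3000, 0.7000, 1.6500)
new position p' = (1.5800, 0.7000, -2.6400)
v + (F/m)dt = (-1.2300, -0.9300, -1.2350)
ω×(Iω) gyroscopic = (-0.1120, 0.0960, 0.0420)
(τ − ω×Iω)/I = (1.4000, -0.1800, -0.0200)
ω + α·dt = (1.6400, 1.3820, 0.7980)
2q̇ = q⊗(0,ω) = (0.7459622, -1.6195304, 0.7579483, 1.0469846)
updated quaternion q' = (-0.0717, -0.1337, -0.7638, 0.6274)

p' = (1.5800, 0.7000, -2.6400)
q' = (-0.0717, -0.1337, -0.7638, 0.6274)
v' = (-1.2300, -0.9300, -1.2350)
ω' = (1.6400, 1.3820, 0.7980)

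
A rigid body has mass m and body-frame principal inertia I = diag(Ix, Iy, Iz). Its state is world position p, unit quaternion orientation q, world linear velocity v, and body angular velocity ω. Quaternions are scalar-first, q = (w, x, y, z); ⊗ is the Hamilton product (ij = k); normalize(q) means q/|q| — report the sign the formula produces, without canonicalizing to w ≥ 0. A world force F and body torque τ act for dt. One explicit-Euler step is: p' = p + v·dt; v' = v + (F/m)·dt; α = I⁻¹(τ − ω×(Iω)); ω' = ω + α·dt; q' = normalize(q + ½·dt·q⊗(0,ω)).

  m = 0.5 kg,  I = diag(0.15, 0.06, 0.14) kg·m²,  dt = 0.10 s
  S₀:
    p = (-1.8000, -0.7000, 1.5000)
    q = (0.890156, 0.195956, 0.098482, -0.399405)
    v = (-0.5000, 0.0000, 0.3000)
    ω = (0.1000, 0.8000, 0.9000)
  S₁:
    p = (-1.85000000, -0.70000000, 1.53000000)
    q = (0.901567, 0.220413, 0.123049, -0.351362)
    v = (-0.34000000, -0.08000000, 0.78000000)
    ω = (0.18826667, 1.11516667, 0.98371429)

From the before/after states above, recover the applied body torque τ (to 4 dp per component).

Δω = ω₁−ω₀ = (0.08826667, 0.31516667, 0.08371429)
τ = I·(Δω/dt) + ω₀×(Iω₀) = (0.1900, 0.1900, 0.1100)

τ = (0.1900, 0.1900, 0.1100)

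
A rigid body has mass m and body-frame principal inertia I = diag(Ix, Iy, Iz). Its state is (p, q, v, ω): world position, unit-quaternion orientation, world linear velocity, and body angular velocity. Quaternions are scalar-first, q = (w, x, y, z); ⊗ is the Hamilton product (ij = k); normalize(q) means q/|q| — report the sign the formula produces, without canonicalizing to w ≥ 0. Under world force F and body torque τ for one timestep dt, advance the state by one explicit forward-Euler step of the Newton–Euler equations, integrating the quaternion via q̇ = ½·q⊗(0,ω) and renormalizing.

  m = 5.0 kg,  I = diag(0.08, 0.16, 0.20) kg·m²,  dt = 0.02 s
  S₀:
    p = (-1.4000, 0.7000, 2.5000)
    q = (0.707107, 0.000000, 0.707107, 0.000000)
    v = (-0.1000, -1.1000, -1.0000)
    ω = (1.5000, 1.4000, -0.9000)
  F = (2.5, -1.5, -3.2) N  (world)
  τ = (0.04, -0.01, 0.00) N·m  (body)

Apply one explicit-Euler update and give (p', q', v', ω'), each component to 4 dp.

p' = (-1.4020, 0.6780, 2.4800)
q' = (0.6970, 0.0042, 0.7168, -0.0170)
v' = (-0.0900, -1.1060, -1.0128)
ω' = (1.5226, 1.3785, -0.9168)

linear accel F/m = (0.5000, -0.3000, -0.6400)
p + v·dt = (-1.4020, 0.6780, 2.4800)
v + (F/m)dt = (-0.0900, -1.1060, -1.0128)
α = I⁻¹(τ − ω×Iω) = (1.1300, -1.0750, -0.8400)
new body rate ω' = (1.5226, 1.3785, -0.9168)
q⊗(0,ω) = (-0.9899498, 0.4242642, 0.9899498, -1.6970568)
updated quaternion q' = (0.6970, 0.0042, 0.7168, -0.0170)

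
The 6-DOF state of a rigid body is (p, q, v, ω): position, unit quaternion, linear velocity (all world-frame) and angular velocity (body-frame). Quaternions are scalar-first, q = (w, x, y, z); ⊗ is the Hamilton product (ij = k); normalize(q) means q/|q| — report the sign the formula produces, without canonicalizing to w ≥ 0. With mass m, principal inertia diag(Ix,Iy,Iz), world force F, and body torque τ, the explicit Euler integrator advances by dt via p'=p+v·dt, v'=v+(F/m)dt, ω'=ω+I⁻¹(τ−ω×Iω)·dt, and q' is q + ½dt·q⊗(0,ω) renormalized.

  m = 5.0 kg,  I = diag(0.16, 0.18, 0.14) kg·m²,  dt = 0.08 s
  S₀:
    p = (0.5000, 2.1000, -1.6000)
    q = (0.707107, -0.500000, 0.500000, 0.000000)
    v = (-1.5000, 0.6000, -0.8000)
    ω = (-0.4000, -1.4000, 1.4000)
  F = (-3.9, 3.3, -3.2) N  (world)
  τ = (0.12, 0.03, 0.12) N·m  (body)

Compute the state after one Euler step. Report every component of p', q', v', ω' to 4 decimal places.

ω×(Iω) gyroscopic = (0.0784, -0.0112, 0.0112)
α = I⁻¹(τ − ω×Iω) = (0.2600, 0.2289, 0.7771)
ω + α·dt = (-0.3792, -1.3817, 1.4622)
2q̇ = q⊗(0,ω) = (0.5000000, 0.4171572, -0.2899498, 1.8899498)
q' = normalize(q + ½dt·q⊗(0,ω)) = (0.7247, -0.4817, 0.4868, 0.0754)
p + v·dt = (0.3800, 2.1480, -1.6640)
v + (F/m)dt = (-1.5624, 0.6528, -0.8512)

p' = (0.3800, 2.1480, -1.6640)
q' = (0.7247, -0.4817, 0.4868, 0.0754)
v' = (-1.5624, 0.6528, -0.8512)
ω' = (-0.3792, -1.3817, 1.4622)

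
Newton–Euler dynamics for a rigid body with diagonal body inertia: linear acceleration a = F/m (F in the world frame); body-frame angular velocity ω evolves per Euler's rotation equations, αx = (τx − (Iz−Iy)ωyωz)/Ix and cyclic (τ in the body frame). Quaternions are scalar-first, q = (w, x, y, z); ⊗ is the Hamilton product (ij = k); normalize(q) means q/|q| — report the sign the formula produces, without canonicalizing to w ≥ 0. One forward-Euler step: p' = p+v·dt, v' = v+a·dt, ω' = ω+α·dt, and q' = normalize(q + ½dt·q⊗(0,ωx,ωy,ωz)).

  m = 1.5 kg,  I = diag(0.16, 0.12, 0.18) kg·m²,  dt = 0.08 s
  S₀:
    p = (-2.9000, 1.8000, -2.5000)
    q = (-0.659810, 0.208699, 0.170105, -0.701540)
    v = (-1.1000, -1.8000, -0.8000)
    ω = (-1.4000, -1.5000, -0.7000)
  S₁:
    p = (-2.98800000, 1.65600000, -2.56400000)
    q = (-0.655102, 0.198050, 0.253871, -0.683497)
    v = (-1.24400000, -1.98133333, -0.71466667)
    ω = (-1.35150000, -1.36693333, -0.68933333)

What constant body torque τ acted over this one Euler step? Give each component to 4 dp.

τ = (0.1600, 0.1800, -0.0600)

rate change Δω = (0.04850000, 0.13306667, 0.01066667)
gyro term ω₀×Iω₀ = (0.0630, -0.0196, -0.0840)
τ = I·(Δω/dt) + ω₀×(Iω₀) = (0.1600, 0.1800, -0.0600)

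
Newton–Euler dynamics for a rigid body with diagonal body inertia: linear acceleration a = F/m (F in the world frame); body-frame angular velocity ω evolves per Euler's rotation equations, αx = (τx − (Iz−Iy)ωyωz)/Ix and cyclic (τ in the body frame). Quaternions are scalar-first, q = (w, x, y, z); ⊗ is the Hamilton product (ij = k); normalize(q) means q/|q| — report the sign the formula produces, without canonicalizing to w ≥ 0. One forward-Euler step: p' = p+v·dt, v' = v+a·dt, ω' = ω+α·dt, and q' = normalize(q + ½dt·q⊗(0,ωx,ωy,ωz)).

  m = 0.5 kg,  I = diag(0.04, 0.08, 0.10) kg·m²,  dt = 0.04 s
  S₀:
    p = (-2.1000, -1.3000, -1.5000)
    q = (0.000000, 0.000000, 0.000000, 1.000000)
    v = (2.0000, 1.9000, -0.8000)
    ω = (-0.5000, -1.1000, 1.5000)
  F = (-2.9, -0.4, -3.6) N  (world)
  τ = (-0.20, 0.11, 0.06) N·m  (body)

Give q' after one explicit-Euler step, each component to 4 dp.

q' = (-0.0300, 0.0220, -0.0100, 0.9993)

Hamilton product q⊗(0,ω) = (-1.5000000, 1.1000000, -0.5000000, 0.0000000)
q' = normalize(q + ½dt·q⊗(0,ω)) = (-0.0300, 0.0220, -0.0100, 0.9993)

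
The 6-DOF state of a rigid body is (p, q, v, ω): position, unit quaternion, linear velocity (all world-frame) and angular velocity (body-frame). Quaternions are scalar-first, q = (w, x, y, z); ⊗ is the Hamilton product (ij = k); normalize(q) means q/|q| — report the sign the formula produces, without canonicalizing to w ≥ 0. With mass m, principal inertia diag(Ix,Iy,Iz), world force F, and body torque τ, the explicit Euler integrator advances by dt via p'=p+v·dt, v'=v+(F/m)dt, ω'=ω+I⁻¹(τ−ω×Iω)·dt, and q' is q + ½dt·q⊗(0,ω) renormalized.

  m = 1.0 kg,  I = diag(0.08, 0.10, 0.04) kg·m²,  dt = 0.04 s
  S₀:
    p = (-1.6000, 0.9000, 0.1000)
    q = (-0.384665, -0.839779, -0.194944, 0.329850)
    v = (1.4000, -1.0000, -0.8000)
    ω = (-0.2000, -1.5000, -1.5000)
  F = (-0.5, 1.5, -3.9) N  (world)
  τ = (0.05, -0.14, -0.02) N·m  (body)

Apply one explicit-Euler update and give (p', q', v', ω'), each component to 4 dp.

p' = (-1.5440, 0.8600, 0.0680)
q' = (-0.3836, -0.8218, -0.2097, 0.3655)
v' = (1.3800, -0.9400, -0.9560)
ω' = (-0.1075, -1.5608, -1.5260)

a = (-0.5000, 1.5000, -3.9000)
new position p' = (-1.5440, 0.8600, 0.0680)
v + (F/m)dt = (1.3800, -0.9400, -0.9560)
(τ − ω×Iω)/I = (2.3125, -1.5200, -0.6500)
new body rate ω' = (-0.1075, -1.5608, -1.5260)
q⊗(0,ω) = (0.0344032, 0.8641240, -0.7486410, 1.7976772)
q' = normalize(q + ½dt·q⊗(0,ω)) = (-0.3836, -0.8218, -0.2097, 0.3655)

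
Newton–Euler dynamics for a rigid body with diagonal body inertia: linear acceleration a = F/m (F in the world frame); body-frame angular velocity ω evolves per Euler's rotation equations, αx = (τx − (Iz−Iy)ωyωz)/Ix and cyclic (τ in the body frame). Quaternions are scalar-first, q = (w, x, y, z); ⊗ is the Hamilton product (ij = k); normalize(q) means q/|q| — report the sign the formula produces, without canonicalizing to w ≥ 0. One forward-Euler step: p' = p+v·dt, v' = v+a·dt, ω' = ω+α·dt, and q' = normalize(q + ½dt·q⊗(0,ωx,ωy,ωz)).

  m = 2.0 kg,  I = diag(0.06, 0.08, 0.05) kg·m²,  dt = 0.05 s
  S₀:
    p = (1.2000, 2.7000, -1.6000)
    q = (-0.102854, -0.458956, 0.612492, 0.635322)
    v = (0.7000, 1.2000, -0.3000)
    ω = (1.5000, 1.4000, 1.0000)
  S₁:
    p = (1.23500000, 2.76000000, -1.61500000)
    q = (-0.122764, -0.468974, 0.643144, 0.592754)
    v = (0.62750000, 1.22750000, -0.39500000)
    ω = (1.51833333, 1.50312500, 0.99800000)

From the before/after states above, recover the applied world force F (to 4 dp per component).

F = (-2.9000, 1.1000, -3.8000)

v₁ − v₀ = (-0.07250000, 0.02750000, -0.09500000)
F = m·Δv/dt = (-2.9000, 1.1000, -3.8000)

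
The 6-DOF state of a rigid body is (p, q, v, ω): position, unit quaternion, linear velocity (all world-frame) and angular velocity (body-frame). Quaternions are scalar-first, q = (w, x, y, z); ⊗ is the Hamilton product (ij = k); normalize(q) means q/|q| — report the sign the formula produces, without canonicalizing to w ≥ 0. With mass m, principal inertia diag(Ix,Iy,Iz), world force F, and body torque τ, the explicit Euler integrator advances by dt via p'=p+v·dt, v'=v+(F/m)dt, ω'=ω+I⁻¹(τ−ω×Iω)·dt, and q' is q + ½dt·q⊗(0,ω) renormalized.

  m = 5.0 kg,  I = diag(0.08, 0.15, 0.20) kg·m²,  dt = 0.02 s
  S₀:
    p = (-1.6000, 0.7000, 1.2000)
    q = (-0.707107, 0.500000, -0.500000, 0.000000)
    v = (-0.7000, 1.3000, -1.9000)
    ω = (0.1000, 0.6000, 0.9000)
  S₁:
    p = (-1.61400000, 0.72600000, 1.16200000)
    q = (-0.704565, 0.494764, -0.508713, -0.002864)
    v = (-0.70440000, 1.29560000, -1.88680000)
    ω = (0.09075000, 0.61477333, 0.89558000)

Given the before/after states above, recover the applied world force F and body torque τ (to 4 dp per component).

ω₁ − ω₀ = (-0.00925000, 0.01477333, -0.00442000)
precession coupling = (0.0270, -0.0108, 0.0042)
applied torque τ = (-0.0100, 0.1000, -0.0400)
Δv = v₁−v₀ = (-0.00440000, -0.00440000, 0.01320000)
m·(v₁−v₀)/dt = (-1.1000, -1.1000, 3.3000)

F = (-1.1000, -1.1000, 3.3000)
τ = (-0.0100, 0.1000, -0.0400)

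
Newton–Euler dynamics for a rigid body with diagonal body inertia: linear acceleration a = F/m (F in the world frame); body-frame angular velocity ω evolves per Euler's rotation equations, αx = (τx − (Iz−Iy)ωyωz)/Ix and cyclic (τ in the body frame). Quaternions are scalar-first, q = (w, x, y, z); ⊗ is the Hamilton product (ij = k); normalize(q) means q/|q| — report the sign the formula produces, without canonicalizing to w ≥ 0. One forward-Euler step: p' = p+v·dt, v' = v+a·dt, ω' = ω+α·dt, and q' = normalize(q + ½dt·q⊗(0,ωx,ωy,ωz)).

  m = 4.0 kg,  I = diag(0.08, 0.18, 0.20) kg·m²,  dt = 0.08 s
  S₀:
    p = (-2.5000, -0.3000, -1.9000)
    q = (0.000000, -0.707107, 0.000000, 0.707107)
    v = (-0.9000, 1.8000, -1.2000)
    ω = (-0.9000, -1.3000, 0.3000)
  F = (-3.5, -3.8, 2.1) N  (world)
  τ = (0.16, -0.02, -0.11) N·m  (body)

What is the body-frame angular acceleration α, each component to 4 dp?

α = (2.0975, -0.2911, -1.1350)

gyro term ω×Iω = (-0.0078, 0.0324, 0.1170)
(τ − ω×Iω)/I = (2.0975, -0.2911, -1.1350)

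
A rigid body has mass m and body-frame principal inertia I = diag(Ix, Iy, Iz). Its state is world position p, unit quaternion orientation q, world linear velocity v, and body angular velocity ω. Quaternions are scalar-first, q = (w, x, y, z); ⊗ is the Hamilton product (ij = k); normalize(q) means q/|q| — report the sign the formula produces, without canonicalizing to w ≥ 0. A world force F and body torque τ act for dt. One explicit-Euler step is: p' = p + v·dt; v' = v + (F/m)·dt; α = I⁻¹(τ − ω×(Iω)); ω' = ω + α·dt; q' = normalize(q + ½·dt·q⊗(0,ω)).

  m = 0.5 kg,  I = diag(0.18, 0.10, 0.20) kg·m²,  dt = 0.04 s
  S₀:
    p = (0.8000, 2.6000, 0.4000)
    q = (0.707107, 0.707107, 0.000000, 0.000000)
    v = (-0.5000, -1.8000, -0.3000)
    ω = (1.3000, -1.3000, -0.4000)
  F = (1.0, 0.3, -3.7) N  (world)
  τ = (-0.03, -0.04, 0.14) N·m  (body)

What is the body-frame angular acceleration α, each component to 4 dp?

α = (-0.4556, -0.5040, 0.0240)

precession coupling ω×(Iω) = (0.0520, 0.0104, 0.1352)
angular accel α = (-0.4556, -0.5040, 0.0240)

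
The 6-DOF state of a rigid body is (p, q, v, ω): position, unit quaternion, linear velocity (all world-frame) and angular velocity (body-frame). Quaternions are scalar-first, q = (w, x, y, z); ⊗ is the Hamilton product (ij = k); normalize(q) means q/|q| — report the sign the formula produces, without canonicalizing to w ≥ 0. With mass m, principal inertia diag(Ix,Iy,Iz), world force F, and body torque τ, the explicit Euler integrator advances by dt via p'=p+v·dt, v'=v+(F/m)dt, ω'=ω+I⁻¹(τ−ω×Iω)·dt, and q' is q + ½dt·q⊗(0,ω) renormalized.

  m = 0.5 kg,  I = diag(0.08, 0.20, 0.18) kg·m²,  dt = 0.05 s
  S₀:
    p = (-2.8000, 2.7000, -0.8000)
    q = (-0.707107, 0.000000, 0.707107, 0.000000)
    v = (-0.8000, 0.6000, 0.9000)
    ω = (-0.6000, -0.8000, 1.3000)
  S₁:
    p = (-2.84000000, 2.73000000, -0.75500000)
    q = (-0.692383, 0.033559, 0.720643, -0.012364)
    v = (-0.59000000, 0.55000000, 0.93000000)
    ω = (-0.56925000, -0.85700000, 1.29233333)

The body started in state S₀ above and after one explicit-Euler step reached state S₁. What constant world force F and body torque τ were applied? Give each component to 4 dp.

F = (2.1000, -0.5000, 0.3000)
τ = (0.0700, -0.1500, 0.0300)

rate change Δω = (0.03075000, -0.05700000, -0.00766667)
I·α + gyro = (0.0700, -0.1500, 0.0300)
v₁ − v₀ = (0.21000000, -0.05000000, 0.03000000)
applied force F = (2.1000, -0.5000, 0.3000)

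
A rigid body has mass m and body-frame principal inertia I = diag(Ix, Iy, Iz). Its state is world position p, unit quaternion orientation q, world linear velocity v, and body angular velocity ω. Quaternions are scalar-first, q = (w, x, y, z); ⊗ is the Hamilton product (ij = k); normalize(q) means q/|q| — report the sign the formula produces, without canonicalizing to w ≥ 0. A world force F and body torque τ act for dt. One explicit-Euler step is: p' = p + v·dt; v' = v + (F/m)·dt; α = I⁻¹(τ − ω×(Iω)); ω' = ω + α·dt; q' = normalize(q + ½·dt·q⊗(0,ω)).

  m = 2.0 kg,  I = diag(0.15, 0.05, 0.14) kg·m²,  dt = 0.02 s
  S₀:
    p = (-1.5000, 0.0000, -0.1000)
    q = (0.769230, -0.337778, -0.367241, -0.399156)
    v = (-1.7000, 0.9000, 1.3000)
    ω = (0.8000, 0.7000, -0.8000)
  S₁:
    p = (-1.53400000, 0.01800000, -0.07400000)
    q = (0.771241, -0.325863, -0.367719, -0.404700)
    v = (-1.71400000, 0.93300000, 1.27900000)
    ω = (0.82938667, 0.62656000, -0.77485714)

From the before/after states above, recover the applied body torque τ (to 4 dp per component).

τ = (0.1700, -0.1900, 0.1200)

ω₁ − ω₀ = (0.02938667, -0.07344000, 0.02514286)
τ = I·(Δω/dt) + ω₀×(Iω₀) = (0.1700, -0.1900, 0.1200)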